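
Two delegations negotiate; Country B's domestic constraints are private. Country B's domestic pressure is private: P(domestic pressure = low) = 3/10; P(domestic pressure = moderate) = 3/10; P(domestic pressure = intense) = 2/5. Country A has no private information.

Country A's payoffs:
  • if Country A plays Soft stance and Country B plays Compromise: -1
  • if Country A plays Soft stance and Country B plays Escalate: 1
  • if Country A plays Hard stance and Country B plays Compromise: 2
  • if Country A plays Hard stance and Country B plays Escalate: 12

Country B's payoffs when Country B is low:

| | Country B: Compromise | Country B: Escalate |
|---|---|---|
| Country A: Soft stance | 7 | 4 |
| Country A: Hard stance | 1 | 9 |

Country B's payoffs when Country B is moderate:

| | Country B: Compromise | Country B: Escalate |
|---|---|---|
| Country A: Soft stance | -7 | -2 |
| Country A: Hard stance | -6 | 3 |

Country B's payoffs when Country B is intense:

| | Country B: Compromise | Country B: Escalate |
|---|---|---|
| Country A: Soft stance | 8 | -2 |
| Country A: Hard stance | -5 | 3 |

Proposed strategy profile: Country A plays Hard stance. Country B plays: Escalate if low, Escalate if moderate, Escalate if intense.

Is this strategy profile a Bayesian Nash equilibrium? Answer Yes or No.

Country A plays Hard stance: E[Hard stance] = 3/10·(12) + 3/10·(12) + 2/5·(12) = 12; E[Soft stance] = 1. Best-responding. ✓
Country B (domestic pressure low), facing Hard stance: Compromise gives 1, Escalate gives 9. Proposed Escalate is best. ✓
Country B (domestic pressure moderate), facing Hard stance: Compromise gives -6, Escalate gives 3. Proposed Escalate is best. ✓
Country B (domestic pressure intense), facing Hard stance: Compromise gives -5, Escalate gives 3. Proposed Escalate is best. ✓

Yes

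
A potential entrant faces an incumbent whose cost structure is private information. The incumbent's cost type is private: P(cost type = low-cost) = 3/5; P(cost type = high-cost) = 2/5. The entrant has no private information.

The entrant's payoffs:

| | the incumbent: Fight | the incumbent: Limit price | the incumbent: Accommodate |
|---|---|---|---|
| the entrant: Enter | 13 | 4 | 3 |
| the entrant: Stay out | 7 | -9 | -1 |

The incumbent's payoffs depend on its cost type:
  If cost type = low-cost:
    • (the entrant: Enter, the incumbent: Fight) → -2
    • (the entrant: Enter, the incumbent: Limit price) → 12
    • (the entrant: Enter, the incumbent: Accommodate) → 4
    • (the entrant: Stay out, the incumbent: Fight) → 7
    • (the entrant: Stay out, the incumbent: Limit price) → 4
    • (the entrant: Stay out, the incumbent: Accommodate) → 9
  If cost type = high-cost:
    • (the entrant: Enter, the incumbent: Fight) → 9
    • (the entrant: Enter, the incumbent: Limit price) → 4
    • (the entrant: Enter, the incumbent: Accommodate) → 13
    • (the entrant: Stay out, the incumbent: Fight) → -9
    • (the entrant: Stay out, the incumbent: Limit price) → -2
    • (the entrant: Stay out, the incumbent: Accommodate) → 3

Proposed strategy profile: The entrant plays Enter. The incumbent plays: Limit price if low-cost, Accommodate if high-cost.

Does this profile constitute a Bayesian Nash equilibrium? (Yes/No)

Yes

The entrant plays Enter: E[Enter] = 3/5·(4) + 2/5·(3) = 18/5; E[Stay out] = -29/5. Best-responding. ✓
The incumbent (cost type low-cost), facing Enter: Fight gives -2, Limit price gives 12, Accommodate gives 4. Proposed Limit price is best. ✓
The incumbent (cost type high-cost), facing Enter: Fight gives 9, Limit price gives 4, Accommodate gives 13. Proposed Accommodate is best. ✓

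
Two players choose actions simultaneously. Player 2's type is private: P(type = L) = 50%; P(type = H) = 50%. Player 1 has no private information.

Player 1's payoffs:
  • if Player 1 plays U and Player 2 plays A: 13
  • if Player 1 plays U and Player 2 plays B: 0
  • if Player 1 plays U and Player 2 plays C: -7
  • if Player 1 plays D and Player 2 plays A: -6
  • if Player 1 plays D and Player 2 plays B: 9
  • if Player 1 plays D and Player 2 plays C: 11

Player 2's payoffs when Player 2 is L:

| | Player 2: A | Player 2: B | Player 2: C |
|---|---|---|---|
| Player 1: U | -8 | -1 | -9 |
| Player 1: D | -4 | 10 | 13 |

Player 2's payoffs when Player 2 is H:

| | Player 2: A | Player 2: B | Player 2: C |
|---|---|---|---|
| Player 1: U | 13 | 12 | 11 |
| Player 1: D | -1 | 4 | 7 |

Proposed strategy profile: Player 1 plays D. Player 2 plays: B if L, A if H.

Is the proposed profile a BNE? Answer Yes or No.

No

Player 1 plays D: E[D] = 0.5·(9) + 0.5·(-6) = 1.5; E[U] = 6.5. Not best-responding. ✗
Player 2 (type L), facing D: A gives -4, B gives 10, C gives 13. Proposed B is not best — profitable deviation exists. ✗
Player 2 (type H), facing D: A gives -1, B gives 4, C gives 7. Proposed A is not best — profitable deviation exists. ✗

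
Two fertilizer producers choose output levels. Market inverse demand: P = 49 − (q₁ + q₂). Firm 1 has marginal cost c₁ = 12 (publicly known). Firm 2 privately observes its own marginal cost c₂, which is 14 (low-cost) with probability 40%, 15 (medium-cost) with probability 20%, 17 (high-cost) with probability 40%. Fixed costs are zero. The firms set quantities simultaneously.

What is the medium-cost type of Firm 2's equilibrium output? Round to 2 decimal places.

10.27

Type-c best response for Firm 2: q₂(c) = (49 − c)/2 − q₁/2.
Firm 1 maximizes expected profit; its first-order condition is 49 − 2q₁ − E[q₂] − 12 = 0.
Substituting E[q₂] and solving: E[c₂] = 15.4, so q₁ = (49 − 2·12 + 15.4)/3 = 13.4667.
q₂(medium-cost) = (49 − 15 − 13.4667)/2 = 10.2667.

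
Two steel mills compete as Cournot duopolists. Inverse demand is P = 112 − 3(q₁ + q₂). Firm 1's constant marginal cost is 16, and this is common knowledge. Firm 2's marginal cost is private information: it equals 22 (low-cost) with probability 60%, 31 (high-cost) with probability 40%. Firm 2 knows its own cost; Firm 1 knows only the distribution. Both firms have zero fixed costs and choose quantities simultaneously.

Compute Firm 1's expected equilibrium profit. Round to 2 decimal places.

Each type of Firm 2 best-responds to q₁; Firm 1 best-responds to the expected q₂ over Firm 2's types.
Firm 2 with cost c maximizes (112 − 3(q₁+q₂) − c)·q₂, giving q₂(c) = (112 − c − 3q₁)/6.
E[c₂] = 0.6·22 + 0.4·31 = 25.6
Firm 1's FOC against E[q₂] yields q₁ = (112 − 2·16 + E[c₂])/9 = (112 − 32 + 25.6)/9 = 11.7333.
E[P] = 112 − 3·(q₁ + E[q₂]) = 51.2; Firm 1's expected profit = (E[P] − 16)·q₁ = (51.2 − 16)·11.7333 = 413.013.

413.01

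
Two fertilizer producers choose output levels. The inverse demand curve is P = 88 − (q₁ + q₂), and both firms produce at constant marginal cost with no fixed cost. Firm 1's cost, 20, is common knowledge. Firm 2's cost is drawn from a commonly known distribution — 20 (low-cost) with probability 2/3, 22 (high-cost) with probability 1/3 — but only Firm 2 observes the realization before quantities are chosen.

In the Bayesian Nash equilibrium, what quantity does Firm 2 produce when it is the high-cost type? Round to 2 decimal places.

Type-c best response for Firm 2: q₂(c) = (88 − c)/2 − q₁/2.
Firm 1 maximizes expected profit; its first-order condition is 88 − 2q₁ − E[q₂] − 20 = 0.
Substituting E[q₂] and solving: E[c₂] = 20.6667, so q₁ = (88 − 2·20 + 20.6667)/3 = 22.8889.
q₂(high-cost) = (88 − 22 − 22.8889)/2 = 21.5556.

21.56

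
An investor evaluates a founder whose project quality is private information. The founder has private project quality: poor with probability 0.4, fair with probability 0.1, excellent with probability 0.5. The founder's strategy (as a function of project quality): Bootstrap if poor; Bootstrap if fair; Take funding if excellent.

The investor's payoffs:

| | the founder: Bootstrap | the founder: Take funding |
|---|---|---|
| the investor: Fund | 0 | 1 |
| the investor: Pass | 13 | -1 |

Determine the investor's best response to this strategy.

Pass

E[Fund] = 0.4·(0) + 0.1·(0) + 0.5·(1) = 0.5
E[Pass] = 0.4·(13) + 0.1·(13) + 0.5·(-1) = 6
Best response: Pass (6 is the largest).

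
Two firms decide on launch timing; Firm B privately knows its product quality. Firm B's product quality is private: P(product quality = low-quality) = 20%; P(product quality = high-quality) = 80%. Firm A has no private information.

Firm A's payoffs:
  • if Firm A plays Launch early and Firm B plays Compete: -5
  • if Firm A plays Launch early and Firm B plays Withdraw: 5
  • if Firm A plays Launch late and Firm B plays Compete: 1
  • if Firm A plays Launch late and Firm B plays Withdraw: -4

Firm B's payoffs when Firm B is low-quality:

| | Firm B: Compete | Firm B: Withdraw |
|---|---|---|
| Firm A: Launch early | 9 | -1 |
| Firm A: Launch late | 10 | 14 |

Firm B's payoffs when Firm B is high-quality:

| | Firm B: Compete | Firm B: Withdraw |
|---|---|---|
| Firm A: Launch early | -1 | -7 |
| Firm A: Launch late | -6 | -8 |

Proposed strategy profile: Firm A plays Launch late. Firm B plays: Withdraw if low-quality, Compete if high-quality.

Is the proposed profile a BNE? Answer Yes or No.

Firm A plays Launch late: E[Launch late] = 0.2·(-4) + 0.8·(1) = 0; E[Launch early] = -3. Best-responding. ✓
Firm B (product quality low-quality), facing Launch late: Compete gives 10, Withdraw gives 14. Proposed Withdraw is best. ✓
Firm B (product quality high-quality), facing Launch late: Compete gives -6, Withdraw gives -8. Proposed Compete is best. ✓

Yes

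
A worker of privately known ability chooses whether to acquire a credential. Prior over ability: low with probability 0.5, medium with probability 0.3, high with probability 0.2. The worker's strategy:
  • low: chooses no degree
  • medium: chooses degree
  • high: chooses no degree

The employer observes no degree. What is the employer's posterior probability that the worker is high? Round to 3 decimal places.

P(no degree) = 0.5·1 + 0.3·0 + 0.2·1 = 0.7
P(high | no degree) = (0.2·1) / 0.7 = 0.2 / 0.7 = 0.285714

0.286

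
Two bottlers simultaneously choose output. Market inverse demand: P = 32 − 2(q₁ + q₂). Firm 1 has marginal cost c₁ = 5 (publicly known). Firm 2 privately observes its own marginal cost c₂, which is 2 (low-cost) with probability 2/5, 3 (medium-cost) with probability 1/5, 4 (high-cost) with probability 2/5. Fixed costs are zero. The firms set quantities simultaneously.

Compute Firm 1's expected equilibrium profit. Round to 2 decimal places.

Firm 2 with cost c maximizes (32 − 2(q₁+q₂) − c)·q₂, giving q₂(c) = (32 − c − 2q₁)/4.
E[c₂] = 2/5·2 + 1/5·3 + 2/5·4 = 3
Firm 1's FOC against E[q₂] yields q₁ = (32 − 2·5 + E[c₂])/6 = (32 − 10 + 3)/6 = 4.16667.
E[P] = 32 − 2·(q₁ + E[q₂]) = 13.3333; Firm 1's expected profit = (E[P] − 5)·q₁ = (13.3333 − 5)·4.16667 = 34.7222.

34.72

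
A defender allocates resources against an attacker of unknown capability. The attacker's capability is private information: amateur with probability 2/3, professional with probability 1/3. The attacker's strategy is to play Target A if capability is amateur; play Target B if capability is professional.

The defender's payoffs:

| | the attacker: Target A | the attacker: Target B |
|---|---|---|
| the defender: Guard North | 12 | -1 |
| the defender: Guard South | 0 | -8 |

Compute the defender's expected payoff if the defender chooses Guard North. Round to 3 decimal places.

E[Guard North] = 2/3·12 + 1/3·(-1) = 8 + (-1/3) = 23/3

7.667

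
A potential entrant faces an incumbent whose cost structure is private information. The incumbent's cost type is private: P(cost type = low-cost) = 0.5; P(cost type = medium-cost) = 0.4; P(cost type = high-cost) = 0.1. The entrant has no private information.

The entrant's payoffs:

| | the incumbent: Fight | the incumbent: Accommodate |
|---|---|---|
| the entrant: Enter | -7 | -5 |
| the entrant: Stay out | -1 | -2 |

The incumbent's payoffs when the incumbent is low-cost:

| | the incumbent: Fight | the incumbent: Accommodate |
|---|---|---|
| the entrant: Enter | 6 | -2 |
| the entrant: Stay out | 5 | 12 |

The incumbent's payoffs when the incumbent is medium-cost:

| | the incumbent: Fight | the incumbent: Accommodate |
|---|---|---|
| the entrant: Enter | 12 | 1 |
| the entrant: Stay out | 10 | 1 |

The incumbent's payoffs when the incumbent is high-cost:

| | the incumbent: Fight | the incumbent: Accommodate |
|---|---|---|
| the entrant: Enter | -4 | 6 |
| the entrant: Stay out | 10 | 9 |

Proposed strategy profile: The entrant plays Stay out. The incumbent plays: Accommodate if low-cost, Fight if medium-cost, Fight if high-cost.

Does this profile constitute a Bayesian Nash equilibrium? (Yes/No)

A profile is a BNE iff every type of every player is best-responding given beliefs about the other side.
The entrant plays Stay out: E[Stay out] = 0.5·(-2) + 0.4·(-1) + 0.1·(-1) = -1.5; E[Enter] = -6. Best-responding. ✓
The incumbent (cost type low-cost), facing Stay out: Fight gives 5, Accommodate gives 12. Proposed Accommodate is best. ✓
The incumbent (cost type medium-cost), facing Stay out: Fight gives 10, Accommodate gives 1. Proposed Fight is best. ✓
The incumbent (cost type high-cost), facing Stay out: Fight gives 10, Accommodate gives 9. Proposed Fight is best. ✓

Yes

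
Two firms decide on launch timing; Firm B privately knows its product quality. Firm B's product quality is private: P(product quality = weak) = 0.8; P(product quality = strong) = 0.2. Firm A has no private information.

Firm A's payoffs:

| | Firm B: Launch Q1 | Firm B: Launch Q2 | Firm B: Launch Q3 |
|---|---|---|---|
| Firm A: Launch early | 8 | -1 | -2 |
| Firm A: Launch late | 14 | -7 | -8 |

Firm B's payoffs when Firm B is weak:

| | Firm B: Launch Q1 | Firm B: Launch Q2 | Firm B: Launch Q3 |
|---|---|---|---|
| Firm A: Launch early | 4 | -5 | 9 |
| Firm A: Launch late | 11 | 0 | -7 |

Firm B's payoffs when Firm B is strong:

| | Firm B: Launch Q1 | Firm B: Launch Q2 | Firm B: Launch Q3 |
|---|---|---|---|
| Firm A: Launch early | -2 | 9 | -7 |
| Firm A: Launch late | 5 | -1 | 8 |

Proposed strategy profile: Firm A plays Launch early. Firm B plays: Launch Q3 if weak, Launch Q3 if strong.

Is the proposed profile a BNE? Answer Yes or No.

No

A profile is a BNE iff every type of every player is best-responding given beliefs about the other side.
Firm A plays Launch early: E[Launch early] = 0.8·(-2) + 0.2·(-2) = -2; E[Launch late] = -8. Best-responding. ✓
Firm B (product quality weak), facing Launch early: Launch Q1 gives 4, Launch Q2 gives -5, Launch Q3 gives 9. Proposed Launch Q3 is best. ✓
Firm B (product quality strong), facing Launch early: Launch Q1 gives -2, Launch Q2 gives 9, Launch Q3 gives -7. Proposed Launch Q3 is not best — profitable deviation exists. ✗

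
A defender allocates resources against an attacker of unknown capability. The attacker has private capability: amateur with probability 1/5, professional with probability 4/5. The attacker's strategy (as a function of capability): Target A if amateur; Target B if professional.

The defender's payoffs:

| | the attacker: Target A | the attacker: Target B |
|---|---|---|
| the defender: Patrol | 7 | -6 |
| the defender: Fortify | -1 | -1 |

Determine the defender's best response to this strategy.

Fortify

Compute the defender's expected payoff for each action, taking the expectation over the attacker's type.
E[Patrol] = 1/5·(7) + 4/5·(-6) = -17/5
E[Fortify] = 1/5·(-1) + 4/5·(-1) = -1
Best response: Fortify (-1 is the largest).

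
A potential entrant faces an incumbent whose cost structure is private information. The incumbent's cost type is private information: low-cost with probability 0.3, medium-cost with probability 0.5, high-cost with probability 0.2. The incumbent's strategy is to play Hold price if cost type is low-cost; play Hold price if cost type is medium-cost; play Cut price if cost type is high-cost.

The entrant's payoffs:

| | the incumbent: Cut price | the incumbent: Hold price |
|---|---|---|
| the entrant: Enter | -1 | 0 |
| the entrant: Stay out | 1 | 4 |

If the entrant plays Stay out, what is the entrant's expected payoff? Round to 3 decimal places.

3.400

Take the expectation over the incumbent's cost type, weighting each type's action by its prior probability.
E[Stay out] = 0.3·4 + 0.5·4 + 0.2·1 = 1.2 + 2 + 0.2 = 3.4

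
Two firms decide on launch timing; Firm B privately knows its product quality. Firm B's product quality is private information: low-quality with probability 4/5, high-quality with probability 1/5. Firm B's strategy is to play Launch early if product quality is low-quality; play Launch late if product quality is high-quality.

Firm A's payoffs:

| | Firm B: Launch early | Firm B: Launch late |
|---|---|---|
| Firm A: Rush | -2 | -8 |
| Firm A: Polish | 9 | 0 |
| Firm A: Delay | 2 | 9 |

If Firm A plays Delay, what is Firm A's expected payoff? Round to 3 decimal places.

3.400

E[Delay] = 4/5·2 + 1/5·9 = 8/5 + 9/5 = 17/5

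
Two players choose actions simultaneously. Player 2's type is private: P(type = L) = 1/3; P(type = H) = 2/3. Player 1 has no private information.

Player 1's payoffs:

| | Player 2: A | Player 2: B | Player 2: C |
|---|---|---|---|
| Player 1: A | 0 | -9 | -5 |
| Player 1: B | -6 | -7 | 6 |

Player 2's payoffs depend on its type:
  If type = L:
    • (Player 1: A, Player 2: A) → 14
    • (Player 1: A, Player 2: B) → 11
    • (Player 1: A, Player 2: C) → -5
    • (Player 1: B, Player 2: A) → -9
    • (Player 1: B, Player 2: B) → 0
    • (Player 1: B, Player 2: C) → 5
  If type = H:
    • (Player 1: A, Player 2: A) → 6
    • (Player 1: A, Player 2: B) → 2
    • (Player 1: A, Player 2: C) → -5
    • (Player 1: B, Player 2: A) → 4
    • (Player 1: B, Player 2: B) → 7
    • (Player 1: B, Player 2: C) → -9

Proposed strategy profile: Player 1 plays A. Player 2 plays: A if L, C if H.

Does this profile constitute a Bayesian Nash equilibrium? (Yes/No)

No

A profile is a BNE iff every type of every player is best-responding given beliefs about the other side.
Player 1 plays A: E[A] = 1/3·(0) + 2/3·(-5) = -10/3; E[B] = 2. Not best-responding. ✗
Player 2 (type L), facing A: A gives 14, B gives 11, C gives -5. Proposed A is best. ✓
Player 2 (type H), facing A: A gives 6, B gives 2, C gives -5. Proposed C is not best — profitable deviation exists. ✗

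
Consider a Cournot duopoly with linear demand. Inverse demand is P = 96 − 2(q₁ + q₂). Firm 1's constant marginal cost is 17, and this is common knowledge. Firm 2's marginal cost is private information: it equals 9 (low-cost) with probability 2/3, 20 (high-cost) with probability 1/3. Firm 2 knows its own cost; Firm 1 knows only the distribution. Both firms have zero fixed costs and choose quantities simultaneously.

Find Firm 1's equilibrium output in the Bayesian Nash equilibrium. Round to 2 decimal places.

Type-c best response for Firm 2: q₂(c) = (96 − c)/4 − q₁/2.
Firm 1 maximizes expected profit; its first-order condition is 96 − 4q₁ − 2E[q₂] − 17 = 0.
Substituting E[q₂] and solving: E[c₂] = 12.6667, so q₁ = (96 − 2·17 + 12.6667)/6 = 12.4444.

12.44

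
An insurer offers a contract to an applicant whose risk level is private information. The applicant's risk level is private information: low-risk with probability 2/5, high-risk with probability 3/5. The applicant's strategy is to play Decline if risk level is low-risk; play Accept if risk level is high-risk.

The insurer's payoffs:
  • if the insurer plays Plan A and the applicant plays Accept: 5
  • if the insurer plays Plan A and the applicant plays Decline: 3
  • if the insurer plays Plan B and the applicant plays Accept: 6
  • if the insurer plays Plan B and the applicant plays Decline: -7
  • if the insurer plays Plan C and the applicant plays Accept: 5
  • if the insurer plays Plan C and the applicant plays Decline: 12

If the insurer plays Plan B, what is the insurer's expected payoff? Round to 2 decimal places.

0.80

E[Plan B] = 2/5·(-7) + 3/5·6 = (-14/5) + 18/5 = 4/5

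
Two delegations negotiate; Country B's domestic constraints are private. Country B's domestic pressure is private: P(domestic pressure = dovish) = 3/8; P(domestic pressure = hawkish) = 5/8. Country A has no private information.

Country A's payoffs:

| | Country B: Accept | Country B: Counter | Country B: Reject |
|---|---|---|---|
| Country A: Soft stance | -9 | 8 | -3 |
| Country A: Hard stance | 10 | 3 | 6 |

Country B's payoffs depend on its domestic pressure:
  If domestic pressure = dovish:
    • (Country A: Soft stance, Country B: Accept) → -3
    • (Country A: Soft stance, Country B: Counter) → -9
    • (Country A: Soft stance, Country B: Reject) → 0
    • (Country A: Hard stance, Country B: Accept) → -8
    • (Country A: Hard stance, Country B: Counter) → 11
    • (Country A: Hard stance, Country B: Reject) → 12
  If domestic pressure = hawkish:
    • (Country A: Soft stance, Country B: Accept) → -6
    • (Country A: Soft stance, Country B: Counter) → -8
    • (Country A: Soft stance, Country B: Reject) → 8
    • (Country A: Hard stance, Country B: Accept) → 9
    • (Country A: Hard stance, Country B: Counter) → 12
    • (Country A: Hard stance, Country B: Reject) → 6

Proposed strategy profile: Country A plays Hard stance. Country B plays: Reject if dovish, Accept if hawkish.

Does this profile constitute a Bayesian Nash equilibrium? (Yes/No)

Country A plays Hard stance: E[Hard stance] = 3/8·(6) + 5/8·(10) = 17/2; E[Soft stance] = -27/4. Best-responding. ✓
Country B (domestic pressure dovish), facing Hard stance: Accept gives -8, Counter gives 11, Reject gives 12. Proposed Reject is best. ✓
Country B (domestic pressure hawkish), facing Hard stance: Accept gives 9, Counter gives 12, Reject gives 6. Proposed Accept is not best — profitable deviation exists. ✗

No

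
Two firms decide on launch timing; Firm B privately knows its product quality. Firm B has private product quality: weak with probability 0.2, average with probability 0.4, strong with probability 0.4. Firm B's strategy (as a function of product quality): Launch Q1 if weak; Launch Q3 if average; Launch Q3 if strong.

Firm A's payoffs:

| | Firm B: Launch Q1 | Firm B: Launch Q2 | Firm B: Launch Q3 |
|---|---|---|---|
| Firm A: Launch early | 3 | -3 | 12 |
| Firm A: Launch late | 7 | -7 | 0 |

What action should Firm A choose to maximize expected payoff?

E[Launch early] = 0.2·(3) + 0.4·(12) + 0.4·(12) = 10.2
E[Launch late] = 0.2·(7) + 0.4·(0) + 0.4·(0) = 1.4
Best response: Launch early (10.2 is the largest).

Launch early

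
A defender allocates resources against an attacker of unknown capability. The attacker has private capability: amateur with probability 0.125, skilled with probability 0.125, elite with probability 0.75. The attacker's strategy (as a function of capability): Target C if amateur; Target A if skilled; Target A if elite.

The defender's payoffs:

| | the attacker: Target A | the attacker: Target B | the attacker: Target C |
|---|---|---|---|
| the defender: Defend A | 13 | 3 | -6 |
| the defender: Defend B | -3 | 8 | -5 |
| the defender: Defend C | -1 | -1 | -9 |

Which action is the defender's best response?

Defend A

E[Defend A] = 0.125·(-6) + 0.125·(13) + 0.75·(13) = 10.625
E[Defend B] = 0.125·(-5) + 0.125·(-3) + 0.75·(-3) = -3.25
E[Defend C] = 0.125·(-9) + 0.125·(-1) + 0.75·(-1) = -2
Best response: Defend A (10.625 is the largest).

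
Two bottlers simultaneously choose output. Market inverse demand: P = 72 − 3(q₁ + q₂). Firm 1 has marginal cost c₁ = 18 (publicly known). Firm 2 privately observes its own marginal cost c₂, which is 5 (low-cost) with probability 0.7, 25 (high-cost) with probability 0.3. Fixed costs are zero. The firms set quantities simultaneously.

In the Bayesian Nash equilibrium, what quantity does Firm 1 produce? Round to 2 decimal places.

Firm 2 with cost c maximizes (72 − 3(q₁+q₂) − c)·q₂, giving q₂(c) = (72 − c − 3q₁)/6.
E[c₂] = 0.7·5 + 0.3·25 = 11
Firm 1's FOC against E[q₂] yields q₁ = (72 − 2·18 + E[c₂])/9 = (72 − 36 + 11)/9 = 5.22222.

5.22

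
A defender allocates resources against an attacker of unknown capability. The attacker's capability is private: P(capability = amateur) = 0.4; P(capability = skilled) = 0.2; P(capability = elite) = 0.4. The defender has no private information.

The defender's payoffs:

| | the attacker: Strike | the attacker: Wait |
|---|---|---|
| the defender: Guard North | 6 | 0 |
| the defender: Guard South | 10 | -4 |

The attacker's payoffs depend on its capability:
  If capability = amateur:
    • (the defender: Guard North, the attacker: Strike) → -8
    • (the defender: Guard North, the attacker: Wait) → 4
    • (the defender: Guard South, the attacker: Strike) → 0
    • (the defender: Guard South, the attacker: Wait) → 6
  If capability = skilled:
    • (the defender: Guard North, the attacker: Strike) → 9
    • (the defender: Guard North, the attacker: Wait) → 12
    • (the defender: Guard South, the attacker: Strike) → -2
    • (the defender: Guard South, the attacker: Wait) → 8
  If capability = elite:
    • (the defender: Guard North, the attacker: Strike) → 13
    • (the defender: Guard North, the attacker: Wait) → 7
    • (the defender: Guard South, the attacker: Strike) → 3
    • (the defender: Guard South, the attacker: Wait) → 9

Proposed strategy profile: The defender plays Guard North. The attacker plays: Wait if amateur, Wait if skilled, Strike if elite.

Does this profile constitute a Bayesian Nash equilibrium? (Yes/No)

Yes

The defender plays Guard North: E[Guard North] = 0.4·(0) + 0.2·(0) + 0.4·(6) = 2.4; E[Guard South] = 1.6. Best-responding. ✓
The attacker (capability amateur), facing Guard North: Strike gives -8, Wait gives 4. Proposed Wait is best. ✓
The attacker (capability skilled), facing Guard North: Strike gives 9, Wait gives 12. Proposed Wait is best. ✓
The attacker (capability elite), facing Guard North: Strike gives 13, Wait gives 7. Proposed Strike is best. ✓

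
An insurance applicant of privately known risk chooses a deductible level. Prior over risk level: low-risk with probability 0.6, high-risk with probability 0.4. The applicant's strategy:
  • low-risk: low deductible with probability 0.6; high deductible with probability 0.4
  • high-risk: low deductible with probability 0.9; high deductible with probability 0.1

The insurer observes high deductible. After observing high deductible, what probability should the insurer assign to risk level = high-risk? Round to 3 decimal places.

0.143

Apply Bayes' rule using the sender's strategy as the likelihood.
P(high deductible) = 0.6·0.4 + 0.4·0.1 = 0.28
P(high-risk | high deductible) = (0.4·0.1) / 0.28 = 0.04 / 0.28 = 0.142857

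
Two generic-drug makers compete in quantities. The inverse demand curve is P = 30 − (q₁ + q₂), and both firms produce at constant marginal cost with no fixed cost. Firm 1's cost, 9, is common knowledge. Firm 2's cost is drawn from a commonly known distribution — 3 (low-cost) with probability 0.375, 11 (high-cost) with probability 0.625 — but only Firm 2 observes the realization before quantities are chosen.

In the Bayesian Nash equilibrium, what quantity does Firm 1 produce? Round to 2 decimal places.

6.67

Firm 2 with cost c maximizes (30 − (q₁+q₂) − c)·q₂, giving q₂(c) = (30 − c − q₁)/2.
E[c₂] = 0.375·3 + 0.625·11 = 8
Firm 1's FOC against E[q₂] yields q₁ = (30 − 2·9 + E[c₂])/3 = (30 − 18 + 8)/3 = 6.66667.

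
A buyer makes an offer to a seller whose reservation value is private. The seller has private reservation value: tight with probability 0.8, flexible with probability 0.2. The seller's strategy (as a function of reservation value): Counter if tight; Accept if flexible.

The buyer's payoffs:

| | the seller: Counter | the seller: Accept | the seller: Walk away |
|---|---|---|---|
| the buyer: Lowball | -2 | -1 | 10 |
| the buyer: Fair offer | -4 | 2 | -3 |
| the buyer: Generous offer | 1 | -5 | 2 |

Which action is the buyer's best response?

E[Lowball] = 0.8·(-2) + 0.2·(-1) = -1.8
E[Fair offer] = 0.8·(-4) + 0.2·(2) = -2.8
E[Generous offer] = 0.8·(1) + 0.2·(-5) = -0.2
Best response: Generous offer (-0.2 is the largest).

Generous offer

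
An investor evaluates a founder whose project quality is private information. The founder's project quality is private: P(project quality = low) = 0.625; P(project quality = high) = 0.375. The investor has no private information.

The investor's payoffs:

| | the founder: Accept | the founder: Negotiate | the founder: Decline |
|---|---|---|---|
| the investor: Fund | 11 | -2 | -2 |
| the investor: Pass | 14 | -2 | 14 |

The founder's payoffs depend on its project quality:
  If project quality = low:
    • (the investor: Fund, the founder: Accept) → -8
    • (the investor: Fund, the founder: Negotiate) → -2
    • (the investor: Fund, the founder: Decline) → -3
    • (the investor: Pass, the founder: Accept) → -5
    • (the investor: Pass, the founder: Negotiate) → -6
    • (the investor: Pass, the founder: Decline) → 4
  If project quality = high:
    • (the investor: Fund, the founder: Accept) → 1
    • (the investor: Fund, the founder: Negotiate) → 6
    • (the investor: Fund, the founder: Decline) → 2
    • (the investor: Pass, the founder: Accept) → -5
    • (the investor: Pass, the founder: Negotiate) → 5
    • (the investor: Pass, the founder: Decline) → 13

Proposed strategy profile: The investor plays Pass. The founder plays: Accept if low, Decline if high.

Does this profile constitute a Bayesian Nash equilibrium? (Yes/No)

The investor plays Pass: E[Pass] = 0.625·(14) + 0.375·(14) = 14; E[Fund] = 6.125. Best-responding. ✓
The founder (project quality low), facing Pass: Accept gives -5, Negotiate gives -6, Decline gives 4. Proposed Accept is not best — profitable deviation exists. ✗
The founder (project quality high), facing Pass: Accept gives -5, Negotiate gives 5, Decline gives 13. Proposed Decline is best. ✓

No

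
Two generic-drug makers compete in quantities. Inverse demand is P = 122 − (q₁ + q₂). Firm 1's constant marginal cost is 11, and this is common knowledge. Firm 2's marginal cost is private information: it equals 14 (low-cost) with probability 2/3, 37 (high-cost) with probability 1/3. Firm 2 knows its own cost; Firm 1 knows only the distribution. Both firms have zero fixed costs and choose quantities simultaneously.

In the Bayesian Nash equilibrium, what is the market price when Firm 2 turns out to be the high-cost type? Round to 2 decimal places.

59.22

Type-c best response for Firm 2: q₂(c) = (122 − c)/2 − q₁/2.
Firm 1 maximizes expected profit; its first-order condition is 122 − 2q₁ − E[q₂] − 11 = 0.
Substituting E[q₂] and solving: E[c₂] = 21.6667, so q₁ = (122 − 2·11 + 21.6667)/3 = 40.5556.
q₂(high-cost) = 22.2222, so P = 122 − (40.5556 + 22.2222) = 59.2222.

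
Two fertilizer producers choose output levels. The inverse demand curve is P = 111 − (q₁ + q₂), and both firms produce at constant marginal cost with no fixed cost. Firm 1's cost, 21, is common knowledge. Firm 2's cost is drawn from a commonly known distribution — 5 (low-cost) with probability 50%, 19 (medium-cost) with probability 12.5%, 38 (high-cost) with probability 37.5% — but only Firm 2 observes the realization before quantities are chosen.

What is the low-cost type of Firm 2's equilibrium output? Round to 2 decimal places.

38.31

Each type of Firm 2 best-responds to q₁; Firm 1 best-responds to the expected q₂ over Firm 2's types.
Firm 2 with cost c maximizes (111 − (q₁+q₂) − c)·q₂, giving q₂(c) = (111 − c − q₁)/2.
E[c₂] = 0.5·5 + 0.125·19 + 0.375·38 = 19.125
Firm 1's FOC against E[q₂] yields q₁ = (111 − 2·21 + E[c₂])/3 = (111 − 42 + 19.125)/3 = 29.375.
q₂(low-cost) = (111 − 5 − 29.375)/2 = 38.3125.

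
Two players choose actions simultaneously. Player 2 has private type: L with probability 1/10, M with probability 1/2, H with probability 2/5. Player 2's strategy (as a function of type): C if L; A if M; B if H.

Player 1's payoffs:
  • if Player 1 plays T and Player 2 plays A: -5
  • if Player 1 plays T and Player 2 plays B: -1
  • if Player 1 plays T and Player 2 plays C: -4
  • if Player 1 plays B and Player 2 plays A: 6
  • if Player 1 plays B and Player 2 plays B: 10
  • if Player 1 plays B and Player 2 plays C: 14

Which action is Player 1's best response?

B

E[T] = 1/10·(-4) + 1/2·(-5) + 2/5·(-1) = -33/10
E[B] = 1/10·(14) + 1/2·(6) + 2/5·(10) = 42/5
Best response: B (42/5 is the largest).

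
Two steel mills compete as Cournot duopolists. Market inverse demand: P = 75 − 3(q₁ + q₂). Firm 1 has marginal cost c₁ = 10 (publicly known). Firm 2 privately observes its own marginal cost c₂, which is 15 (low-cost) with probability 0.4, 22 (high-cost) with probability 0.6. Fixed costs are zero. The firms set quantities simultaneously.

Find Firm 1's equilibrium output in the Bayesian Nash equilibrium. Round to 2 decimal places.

Type-c best response for Firm 2: q₂(c) = (75 − c)/6 − q₁/2.
Firm 1 maximizes expected profit; its first-order condition is 75 − 6q₁ − 3E[q₂] − 10 = 0.
Substituting E[q₂] and solving: E[c₂] = 19.2, so q₁ = (75 − 2·10 + 19.2)/9 = 8.24444.

8.24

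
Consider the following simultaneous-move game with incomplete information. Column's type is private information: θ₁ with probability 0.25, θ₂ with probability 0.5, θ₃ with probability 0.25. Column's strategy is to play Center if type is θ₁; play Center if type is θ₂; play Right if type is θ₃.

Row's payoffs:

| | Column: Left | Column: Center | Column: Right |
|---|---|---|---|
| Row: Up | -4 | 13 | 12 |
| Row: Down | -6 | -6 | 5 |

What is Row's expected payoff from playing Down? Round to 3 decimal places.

-3.250

Take the expectation over Column's type, weighting each type's action by its prior probability.
E[Down] = 0.25·(-6) + 0.5·(-6) + 0.25·5 = (-1.5) + (-3) + 1.25 = -3.25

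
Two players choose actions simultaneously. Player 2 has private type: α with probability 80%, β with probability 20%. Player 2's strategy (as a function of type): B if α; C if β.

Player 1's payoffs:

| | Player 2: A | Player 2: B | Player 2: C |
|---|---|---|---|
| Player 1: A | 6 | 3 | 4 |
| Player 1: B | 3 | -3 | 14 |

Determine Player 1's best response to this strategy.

A

E[A] = 0.8·(3) + 0.2·(4) = 3.2
E[B] = 0.8·(-3) + 0.2·(14) = 0.4
Best response: A (3.2 is the largest).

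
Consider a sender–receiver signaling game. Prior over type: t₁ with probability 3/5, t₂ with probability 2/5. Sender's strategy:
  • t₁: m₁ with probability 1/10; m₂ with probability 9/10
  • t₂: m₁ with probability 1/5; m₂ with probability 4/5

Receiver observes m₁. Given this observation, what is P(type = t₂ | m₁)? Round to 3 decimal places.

0.571

P(m₁) = (3/5)·(1/10) + (2/5)·(1/5) = 7/50
P(t₂ | m₁) = ((2/5)·(1/5)) / (7/50) = (2/25) / (7/50) = 4/7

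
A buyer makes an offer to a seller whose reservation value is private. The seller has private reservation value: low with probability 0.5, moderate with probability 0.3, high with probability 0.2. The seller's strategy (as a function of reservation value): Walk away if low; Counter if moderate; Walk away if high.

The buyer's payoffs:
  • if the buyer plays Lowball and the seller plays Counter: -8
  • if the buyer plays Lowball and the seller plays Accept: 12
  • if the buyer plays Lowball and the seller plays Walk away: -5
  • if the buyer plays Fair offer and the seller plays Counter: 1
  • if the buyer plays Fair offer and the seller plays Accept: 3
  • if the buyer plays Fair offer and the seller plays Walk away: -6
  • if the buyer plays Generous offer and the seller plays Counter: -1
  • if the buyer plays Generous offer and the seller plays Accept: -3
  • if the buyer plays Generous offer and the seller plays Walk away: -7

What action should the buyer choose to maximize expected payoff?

Fair offer

E[Lowball] = 0.5·(-5) + 0.3·(-8) + 0.2·(-5) = -5.9
E[Fair offer] = 0.5·(-6) + 0.3·(1) + 0.2·(-6) = -3.9
E[Generous offer] = 0.5·(-7) + 0.3·(-1) + 0.2·(-7) = -5.2
Best response: Fair offer (-3.9 is the largest).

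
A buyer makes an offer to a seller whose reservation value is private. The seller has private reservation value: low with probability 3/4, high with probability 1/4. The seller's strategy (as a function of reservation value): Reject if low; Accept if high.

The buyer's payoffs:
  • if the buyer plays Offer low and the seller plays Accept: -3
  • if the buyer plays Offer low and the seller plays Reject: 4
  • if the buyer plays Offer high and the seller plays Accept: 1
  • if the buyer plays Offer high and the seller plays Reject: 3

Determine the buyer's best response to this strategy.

Offer high

E[Offer low] = 3/4·(4) + 1/4·(-3) = 9/4
E[Offer high] = 3/4·(3) + 1/4·(1) = 5/2
Best response: Offer high (5/2 is the largest).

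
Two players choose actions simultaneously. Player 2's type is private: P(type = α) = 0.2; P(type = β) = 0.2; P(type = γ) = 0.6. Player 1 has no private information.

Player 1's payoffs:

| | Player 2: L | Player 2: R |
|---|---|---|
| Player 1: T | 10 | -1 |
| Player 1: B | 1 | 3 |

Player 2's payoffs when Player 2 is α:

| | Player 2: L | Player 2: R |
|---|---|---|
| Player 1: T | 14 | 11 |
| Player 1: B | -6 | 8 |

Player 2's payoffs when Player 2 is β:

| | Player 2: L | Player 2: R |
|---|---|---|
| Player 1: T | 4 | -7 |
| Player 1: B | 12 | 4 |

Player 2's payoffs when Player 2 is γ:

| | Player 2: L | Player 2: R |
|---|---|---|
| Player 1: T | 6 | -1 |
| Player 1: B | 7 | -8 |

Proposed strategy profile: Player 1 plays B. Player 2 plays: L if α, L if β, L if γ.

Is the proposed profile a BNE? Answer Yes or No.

A profile is a BNE iff every type of every player is best-responding given beliefs about the other side.
Player 1 plays B: E[B] = 0.2·(1) + 0.2·(1) + 0.6·(1) = 1; E[T] = 10. Not best-responding. ✗
Player 2 (type α), facing B: L gives -6, R gives 8. Proposed L is not best — profitable deviation exists. ✗
Player 2 (type β), facing B: L gives 12, R gives 4. Proposed L is best. ✓
Player 2 (type γ), facing B: L gives 7, R gives -8. Proposed L is best. ✓

No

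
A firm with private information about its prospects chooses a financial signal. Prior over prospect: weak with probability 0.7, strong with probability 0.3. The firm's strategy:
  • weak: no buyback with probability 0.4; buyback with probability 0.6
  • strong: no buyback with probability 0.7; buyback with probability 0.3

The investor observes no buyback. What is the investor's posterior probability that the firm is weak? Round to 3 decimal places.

0.571

Apply Bayes' rule using the sender's strategy as the likelihood.
P(no buyback) = 0.7·0.4 + 0.3·0.7 = 0.49
P(weak | no buyback) = (0.7·0.4) / 0.49 = 0.28 / 0.49 = 0.571429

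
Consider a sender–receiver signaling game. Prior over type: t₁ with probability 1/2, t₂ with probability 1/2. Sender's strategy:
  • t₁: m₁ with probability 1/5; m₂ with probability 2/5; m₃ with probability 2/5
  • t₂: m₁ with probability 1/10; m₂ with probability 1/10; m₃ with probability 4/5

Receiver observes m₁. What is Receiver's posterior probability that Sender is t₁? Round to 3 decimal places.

0.667

P(m₁) = (1/2)·(1/5) + (1/2)·(1/10) = 3/20
P(t₁ | m₁) = ((1/2)·(1/5)) / (3/20) = (1/10) / (3/20) = 2/3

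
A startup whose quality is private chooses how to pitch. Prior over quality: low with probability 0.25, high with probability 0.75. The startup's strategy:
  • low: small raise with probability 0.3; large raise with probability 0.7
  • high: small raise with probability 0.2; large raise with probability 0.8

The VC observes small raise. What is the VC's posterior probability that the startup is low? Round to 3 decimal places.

Apply Bayes' rule using the sender's strategy as the likelihood.
P(small raise) = 0.25·0.3 + 0.75·0.2 = 0.225
P(low | small raise) = (0.25·0.3) / 0.225 = 0.075 / 0.225 = 0.333333

0.333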